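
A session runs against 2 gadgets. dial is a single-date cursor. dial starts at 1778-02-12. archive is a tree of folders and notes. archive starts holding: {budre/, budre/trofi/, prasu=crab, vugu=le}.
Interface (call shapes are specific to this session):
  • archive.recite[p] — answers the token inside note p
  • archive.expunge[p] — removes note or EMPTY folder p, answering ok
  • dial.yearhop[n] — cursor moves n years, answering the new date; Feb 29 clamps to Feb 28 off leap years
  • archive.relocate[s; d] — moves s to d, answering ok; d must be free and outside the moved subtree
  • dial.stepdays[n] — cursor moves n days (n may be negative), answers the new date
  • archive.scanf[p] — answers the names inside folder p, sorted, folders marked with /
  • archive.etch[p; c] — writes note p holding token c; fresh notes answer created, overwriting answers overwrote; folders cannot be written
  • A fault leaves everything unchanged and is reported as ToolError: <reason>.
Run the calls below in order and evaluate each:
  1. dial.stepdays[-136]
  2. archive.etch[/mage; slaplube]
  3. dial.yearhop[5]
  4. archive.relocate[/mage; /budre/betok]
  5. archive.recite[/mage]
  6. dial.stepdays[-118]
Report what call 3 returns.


// stepdays(n: -136) == 1777-09-29
// etch(p: /mage, c: slaplube) == created
// yearhop(n: 5) == 1782-09-29
// relocate(s: /mage, d: /budre/betok) == ok
// recite(p: /mage) == ToolError: not found
// stepdays(n: -118) == 1782-06-03

Answer: 1782-09-29


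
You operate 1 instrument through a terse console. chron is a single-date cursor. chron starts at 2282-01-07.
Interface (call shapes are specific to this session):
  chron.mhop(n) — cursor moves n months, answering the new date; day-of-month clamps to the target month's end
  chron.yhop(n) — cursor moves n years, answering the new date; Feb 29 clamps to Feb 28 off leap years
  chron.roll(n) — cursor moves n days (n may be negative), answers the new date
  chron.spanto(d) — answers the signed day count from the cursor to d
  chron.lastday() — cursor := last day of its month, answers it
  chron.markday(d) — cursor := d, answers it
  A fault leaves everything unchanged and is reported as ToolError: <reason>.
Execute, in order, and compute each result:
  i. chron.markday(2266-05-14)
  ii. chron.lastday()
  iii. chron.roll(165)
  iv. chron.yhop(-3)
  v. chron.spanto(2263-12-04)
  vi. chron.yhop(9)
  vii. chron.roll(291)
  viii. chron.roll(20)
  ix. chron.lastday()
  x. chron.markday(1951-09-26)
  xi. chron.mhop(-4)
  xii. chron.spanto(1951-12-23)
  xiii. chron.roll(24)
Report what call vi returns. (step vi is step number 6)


→ chron.markday(d='2266-05-14')
← 2266-05-14
→ chron.lastday()
← 2266-05-31
→ chron.roll(n='165')
← 2266-11-12
→ chron.yhop(n='-3')
← 2263-11-12
→ chron.spanto(d='2263-12-04')
← 22
→ chron.yhop(n='9')
← 2272-11-12
→ chron.roll(n='291')
← 2273-08-30
→ chron.roll(n='20')
← 2273-09-19
→ chron.lastday()
← 2273-09-30
→ chron.markday(d='1951-09-26')
← 1951-09-26
→ chron.mhop(n='-4')
← 1951-05-26
→ chron.spanto(d='1951-12-23')
← 211
→ chron.roll(n='24')
← 1951-06-19

Answer: 2272-11-12


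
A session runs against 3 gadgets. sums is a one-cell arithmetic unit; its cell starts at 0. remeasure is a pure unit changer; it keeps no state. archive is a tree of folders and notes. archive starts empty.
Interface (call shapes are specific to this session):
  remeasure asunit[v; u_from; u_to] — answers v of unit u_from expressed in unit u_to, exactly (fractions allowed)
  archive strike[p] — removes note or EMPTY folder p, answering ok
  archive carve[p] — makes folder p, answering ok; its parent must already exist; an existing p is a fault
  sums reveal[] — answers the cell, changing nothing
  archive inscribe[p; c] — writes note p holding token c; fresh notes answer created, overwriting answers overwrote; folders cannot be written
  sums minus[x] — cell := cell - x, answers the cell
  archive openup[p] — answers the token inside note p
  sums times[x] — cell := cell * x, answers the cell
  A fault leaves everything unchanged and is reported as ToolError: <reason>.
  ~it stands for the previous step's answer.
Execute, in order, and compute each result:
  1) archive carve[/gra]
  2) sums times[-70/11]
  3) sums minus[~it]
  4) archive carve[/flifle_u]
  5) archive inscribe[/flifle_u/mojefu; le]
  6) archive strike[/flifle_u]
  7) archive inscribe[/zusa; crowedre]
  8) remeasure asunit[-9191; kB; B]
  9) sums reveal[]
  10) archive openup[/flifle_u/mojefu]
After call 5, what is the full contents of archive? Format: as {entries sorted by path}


// archive carve(p→/gra) -> ok
// sums times(x→-70/11) -> 0
// sums minus(x→~it) -> 0
// archive carve(p→/flifle_u) -> ok
// archive inscribe(p→/flifle_u/mojefu, c→le) -> created
// archive strike(p→/flifle_u) -> ToolError: not empty
// archive inscribe(p→/zusa, c→crowedre) -> created
// remeasure asunit(v→-9191, u_from→kB, u_to→B) -> -9191000
// sums reveal() -> 0
// archive openup(p→/flifle_u/mojefu) -> le

Answer: {flifle_u/, flifle_u/mojefu=le, gra/}


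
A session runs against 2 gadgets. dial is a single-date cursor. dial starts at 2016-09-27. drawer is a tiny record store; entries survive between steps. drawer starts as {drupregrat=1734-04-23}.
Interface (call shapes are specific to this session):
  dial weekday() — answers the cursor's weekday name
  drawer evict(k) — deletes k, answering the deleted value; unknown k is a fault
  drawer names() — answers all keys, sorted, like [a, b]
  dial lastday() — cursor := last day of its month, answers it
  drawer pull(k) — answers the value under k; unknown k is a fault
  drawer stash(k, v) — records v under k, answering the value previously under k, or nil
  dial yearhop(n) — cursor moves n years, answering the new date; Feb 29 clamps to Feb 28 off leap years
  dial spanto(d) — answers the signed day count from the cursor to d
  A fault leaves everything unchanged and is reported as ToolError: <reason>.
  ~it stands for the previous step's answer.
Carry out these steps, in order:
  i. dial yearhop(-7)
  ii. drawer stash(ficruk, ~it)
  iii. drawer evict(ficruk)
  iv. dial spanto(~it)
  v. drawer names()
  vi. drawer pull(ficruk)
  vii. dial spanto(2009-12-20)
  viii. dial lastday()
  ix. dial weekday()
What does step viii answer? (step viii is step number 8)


Answer: 2009-09-30

Derivation:
Act: dial yearhop[n=-7]
Obs: 2009-09-27
Act: drawer stash[k=ficruk; v=~it]
Obs: nil
Act: drawer evict[k=ficruk]
Obs: 2009-09-27
Act: dial spanto[d=~it]
Obs: 0
Act: drawer names[]
Obs: [drupregrat]
Act: drawer pull[k=ficruk]
Obs: ToolError: no such key ficruk
Act: dial spanto[d=2009-12-20]
Obs: 84
Act: dial lastday[]
Obs: 2009-09-30
Act: dial weekday[]
Obs: Wednesday


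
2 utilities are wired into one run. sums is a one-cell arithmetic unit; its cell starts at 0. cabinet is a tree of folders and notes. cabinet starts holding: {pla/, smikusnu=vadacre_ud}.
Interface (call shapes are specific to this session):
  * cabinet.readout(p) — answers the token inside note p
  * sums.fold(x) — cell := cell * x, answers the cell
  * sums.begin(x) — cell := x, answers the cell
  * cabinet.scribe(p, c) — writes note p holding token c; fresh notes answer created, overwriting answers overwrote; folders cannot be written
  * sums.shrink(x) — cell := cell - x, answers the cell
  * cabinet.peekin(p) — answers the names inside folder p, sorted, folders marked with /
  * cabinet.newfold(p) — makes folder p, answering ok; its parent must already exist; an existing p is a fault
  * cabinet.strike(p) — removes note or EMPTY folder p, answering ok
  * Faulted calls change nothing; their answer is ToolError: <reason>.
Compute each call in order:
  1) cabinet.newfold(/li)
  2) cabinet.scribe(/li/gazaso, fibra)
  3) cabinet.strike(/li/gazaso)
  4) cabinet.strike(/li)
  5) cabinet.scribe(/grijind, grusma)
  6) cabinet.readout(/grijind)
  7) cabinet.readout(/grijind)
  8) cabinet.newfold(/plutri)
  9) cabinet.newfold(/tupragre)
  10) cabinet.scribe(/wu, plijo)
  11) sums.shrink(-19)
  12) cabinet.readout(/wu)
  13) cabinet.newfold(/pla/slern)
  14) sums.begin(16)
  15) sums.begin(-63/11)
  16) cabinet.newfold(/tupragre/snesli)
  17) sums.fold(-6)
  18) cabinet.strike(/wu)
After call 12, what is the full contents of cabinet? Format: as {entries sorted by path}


Answer: {grijind=grusma, pla/, plutri/, smikusnu=vadacre_ud, tupragre/, wu=plijo}

Derivation:
-> cabinet.newfold(p='/li')
<- ok
-> cabinet.scribe(p='/li/gazaso', c='fibra')
<- created
-> cabinet.strike(p='/li/gazaso')
<- ok
-> cabinet.strike(p='/li')
<- ok
-> cabinet.scribe(p='/grijind', c='grusma')
<- created
-> cabinet.readout(p='/grijind')
<- grusma
-> cabinet.readout(p='/grijind')
<- grusma
-> cabinet.newfold(p='/plutri')
<- ok
-> cabinet.newfold(p='/tupragre')
<- ok
-> cabinet.scribe(p='/wu', c='plijo')
<- created
-> sums.shrink(x='-19')
<- 19
-> cabinet.readout(p='/wu')
<- plijo
-> cabinet.newfold(p='/pla/slern')
<- ok
-> sums.begin(x='16')
<- 16
-> sums.begin(x='-63/11')
<- -63/11
-> cabinet.newfold(p='/tupragre/snesli')
<- ok
-> sums.fold(x='-6')
<- 378/11
-> cabinet.strike(p='/wu')
<- ok


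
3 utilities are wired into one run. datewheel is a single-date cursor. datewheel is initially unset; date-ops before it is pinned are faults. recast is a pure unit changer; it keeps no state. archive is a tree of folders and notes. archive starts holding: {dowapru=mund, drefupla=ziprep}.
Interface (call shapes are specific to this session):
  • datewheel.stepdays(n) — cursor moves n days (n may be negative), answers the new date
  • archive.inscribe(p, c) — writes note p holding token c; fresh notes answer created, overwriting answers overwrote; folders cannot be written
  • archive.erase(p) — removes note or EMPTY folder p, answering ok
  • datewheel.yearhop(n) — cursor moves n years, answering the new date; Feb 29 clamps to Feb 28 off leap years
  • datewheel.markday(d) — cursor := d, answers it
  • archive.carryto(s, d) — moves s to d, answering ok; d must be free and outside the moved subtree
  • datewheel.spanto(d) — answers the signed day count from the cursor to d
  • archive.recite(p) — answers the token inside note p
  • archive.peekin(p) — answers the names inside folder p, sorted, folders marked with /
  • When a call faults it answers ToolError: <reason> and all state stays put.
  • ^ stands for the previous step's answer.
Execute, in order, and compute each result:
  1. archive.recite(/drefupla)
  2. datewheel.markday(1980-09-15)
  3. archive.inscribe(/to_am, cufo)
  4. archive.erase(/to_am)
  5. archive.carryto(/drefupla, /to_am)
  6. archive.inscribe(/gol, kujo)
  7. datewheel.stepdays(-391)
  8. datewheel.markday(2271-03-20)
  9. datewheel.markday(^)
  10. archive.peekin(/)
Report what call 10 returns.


Answer: [dowapru, gol, to_am]

Derivation:
% 1. recite(p='/drefupla') -> ziprep
% 2. markday(d='1980-09-15') -> 1980-09-15
% 3. inscribe(p='/to_am', c='cufo') -> created
% 4. erase(p='/to_am') -> ok
% 5. carryto(s='/drefupla', d='/to_am') -> ok
% 6. inscribe(p='/gol', c='kujo') -> created
% 7. stepdays(n='-391') -> 1979-08-21
% 8. markday(d='2271-03-20') -> 2271-03-20
% 9. markday(d='^') -> 2271-03-20
% 10. peekin(p='/') -> [dowapru, gol, to_am]


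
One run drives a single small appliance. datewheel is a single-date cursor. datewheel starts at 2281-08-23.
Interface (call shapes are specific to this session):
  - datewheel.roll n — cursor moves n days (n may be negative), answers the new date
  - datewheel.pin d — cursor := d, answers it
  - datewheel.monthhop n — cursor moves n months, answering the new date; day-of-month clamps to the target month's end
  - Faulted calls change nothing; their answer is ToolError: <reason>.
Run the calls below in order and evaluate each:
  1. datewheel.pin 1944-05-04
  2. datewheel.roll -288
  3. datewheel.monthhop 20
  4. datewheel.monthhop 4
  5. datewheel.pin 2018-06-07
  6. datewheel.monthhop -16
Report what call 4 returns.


Answer: 1945-07-21

Derivation:
I use datewheel.pin on d→1944-05-04, and get 1944-05-04.
Invoking datewheel.roll on n→-288, which returns 1943-07-21.
Invoking datewheel.monthhop on n→20, and see 1945-03-21.
Then datewheel.monthhop on n→4, and get 1945-07-21.
Now I run datewheel.pin on d→2018-06-07, → 2018-06-07.
Calling datewheel.monthhop on n→-16, and observe 2017-02-07.


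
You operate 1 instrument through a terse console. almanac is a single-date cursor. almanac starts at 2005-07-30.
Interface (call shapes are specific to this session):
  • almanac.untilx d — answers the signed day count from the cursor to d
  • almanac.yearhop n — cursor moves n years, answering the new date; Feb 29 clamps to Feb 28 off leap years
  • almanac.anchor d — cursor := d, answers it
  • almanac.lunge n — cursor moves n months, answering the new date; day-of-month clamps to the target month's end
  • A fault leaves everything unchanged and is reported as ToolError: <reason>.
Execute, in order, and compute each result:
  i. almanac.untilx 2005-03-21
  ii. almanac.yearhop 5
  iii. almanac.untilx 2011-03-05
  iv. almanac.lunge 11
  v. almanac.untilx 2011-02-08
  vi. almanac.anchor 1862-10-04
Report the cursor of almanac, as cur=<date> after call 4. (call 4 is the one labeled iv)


Answer: cur=2011-06-30

Derivation:
I run untilx with d=2005-03-21: -131.
I use yearhop with n=5: 2010-07-30.
I try untilx with d=2011-03-05, and see 218.
Now I run lunge with n=11, and see 2011-06-30.
I call untilx with d=2011-02-08, yielding -142.
I run anchor with d=1862-10-04, and see 1862-10-04.


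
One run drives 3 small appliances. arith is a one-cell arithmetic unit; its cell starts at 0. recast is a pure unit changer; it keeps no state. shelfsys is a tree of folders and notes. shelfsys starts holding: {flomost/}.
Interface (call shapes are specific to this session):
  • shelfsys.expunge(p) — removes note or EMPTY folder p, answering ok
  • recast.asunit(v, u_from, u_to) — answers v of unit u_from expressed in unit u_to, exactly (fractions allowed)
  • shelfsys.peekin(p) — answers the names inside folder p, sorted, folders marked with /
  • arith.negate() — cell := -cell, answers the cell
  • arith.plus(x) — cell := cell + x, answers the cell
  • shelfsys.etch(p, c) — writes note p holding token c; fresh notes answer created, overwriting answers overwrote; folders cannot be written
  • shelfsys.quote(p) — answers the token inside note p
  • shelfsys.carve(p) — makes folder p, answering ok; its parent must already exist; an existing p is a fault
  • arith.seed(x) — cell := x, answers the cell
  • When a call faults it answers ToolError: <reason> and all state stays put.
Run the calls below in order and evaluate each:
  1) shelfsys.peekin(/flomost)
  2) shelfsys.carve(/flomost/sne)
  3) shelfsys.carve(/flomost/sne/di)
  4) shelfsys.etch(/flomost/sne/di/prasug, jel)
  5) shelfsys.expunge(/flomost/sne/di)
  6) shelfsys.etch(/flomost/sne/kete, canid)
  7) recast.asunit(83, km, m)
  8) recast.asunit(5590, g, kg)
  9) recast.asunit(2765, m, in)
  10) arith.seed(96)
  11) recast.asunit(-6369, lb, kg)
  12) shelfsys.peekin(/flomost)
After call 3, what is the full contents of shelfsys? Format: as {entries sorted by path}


Answer: {flomost/, flomost/sne/, flomost/sne/di/}

Derivation:
-- peekin(/flomost) -> []
-- carve(/flomost/sne) -> ok
-- carve(/flomost/sne/di) -> ok
-- etch(/flomost/sne/di/prasug, jel) -> created
-- expunge(/flomost/sne/di) -> ToolError: not empty
-- etch(/flomost/sne/kete, canid) -> created
-- asunit(83, km, m) -> 83000
-- asunit(5590, g, kg) -> 559/100
-- asunit(2765, m, in) -> 13825000/127
-- seed(96) -> 96
-- asunit(-6369, lb, kg) -> -288892980453/100000000
-- peekin(/flomost) -> [sne/]


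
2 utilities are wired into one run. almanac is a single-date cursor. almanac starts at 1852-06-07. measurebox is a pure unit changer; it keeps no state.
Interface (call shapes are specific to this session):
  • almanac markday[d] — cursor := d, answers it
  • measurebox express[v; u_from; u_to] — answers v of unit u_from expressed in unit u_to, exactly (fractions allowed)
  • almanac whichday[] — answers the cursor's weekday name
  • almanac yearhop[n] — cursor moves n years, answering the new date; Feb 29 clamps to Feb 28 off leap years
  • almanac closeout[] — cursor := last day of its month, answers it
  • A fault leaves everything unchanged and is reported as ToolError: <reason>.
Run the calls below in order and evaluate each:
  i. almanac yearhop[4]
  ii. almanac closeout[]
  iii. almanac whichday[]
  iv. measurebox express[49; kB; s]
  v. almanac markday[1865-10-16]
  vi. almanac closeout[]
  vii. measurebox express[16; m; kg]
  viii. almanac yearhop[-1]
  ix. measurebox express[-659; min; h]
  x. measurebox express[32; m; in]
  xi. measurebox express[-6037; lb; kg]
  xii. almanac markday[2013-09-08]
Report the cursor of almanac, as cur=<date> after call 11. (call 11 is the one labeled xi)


Then almanac yearhop on n='4', yielding 1856-06-07.
I run almanac closeout(), and observe 1856-06-30.
I try almanac whichday, → Monday.
Next I call measurebox express on v='49', u_from='kB', u_to='s', and observe ToolError: incompatible units.
I use almanac markday on d='1865-10-16', yielding 1865-10-16.
I try almanac closeout(), giving 1865-10-31.
I try measurebox express on v='16', u_from='m', u_to='kg', which returns ToolError: incompatible units.
Calling almanac yearhop on n='-1', which returns 1864-10-31.
Then measurebox express on v='-659', u_from='min', u_to='h', and observe -659/60.
Calling measurebox express on v='32', u_from='m', u_to='in', and observe 160000/127.
I try measurebox express on v='-6037', u_from='lb', u_to='kg': -273833713769/100000000.
I use almanac markday on d='2013-09-08', yielding 2013-09-08.

Answer: cur=1864-10-31


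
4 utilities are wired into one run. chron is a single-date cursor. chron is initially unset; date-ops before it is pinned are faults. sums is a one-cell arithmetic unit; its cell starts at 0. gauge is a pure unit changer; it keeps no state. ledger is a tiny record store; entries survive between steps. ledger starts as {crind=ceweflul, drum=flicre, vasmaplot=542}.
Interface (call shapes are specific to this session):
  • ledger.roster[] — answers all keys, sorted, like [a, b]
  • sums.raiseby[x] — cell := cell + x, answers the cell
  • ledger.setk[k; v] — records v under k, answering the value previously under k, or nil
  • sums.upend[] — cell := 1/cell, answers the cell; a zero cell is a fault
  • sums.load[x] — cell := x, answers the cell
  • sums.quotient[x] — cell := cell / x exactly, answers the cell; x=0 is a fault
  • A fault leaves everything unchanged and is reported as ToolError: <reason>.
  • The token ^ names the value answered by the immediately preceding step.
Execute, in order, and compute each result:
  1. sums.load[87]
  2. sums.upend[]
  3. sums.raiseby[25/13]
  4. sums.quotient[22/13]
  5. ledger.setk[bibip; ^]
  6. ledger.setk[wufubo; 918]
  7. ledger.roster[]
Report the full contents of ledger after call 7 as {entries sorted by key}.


Answer: {bibip=1094/957, crind=ceweflul, drum=flicre, vasmaplot=542, wufubo=918}

Derivation:
CALL load[x=87]
RET  87
CALL upend[]
RET  1/87
CALL raiseby[x=25/13]
RET  2188/1131
CALL quotient[x=22/13]
RET  1094/957
CALL setk[k=bibip; v=^]
RET  nil
CALL setk[k=wufubo; v=918]
RET  nil
CALL roster[]
RET  [bibip, crind, drum, vasmaplot, wufubo]


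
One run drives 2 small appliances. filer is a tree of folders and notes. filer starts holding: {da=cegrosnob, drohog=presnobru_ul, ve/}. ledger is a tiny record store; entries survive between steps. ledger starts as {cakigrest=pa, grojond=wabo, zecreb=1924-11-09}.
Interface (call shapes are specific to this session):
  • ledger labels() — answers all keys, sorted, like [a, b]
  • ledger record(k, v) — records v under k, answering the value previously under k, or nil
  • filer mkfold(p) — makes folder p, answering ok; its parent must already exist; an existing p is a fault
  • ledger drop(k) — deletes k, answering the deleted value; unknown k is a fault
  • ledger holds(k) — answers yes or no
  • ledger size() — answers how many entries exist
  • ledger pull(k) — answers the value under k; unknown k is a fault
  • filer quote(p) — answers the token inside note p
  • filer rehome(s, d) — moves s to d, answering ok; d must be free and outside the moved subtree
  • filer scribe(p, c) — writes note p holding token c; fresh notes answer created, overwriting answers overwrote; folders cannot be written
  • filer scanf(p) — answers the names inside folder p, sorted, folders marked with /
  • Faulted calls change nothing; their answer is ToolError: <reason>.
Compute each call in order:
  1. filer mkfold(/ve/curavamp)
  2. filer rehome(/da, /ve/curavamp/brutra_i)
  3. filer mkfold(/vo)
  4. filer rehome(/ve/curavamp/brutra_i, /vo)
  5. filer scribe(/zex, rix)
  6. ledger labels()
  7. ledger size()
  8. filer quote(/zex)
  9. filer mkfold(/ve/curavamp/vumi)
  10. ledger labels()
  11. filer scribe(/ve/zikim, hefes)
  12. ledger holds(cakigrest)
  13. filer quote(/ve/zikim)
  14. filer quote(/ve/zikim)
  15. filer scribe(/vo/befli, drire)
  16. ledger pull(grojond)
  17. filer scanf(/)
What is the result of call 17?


I use filer mkfold on p='/ve/curavamp': ok.
Now I run filer rehome on s='/da', d='/ve/curavamp/brutra_i', → ok.
Using filer mkfold on p='/vo': ok.
Using filer rehome on s='/ve/curavamp/brutra_i', d='/vo', — result: ToolError: exists.
Using filer scribe on p='/zex', c='rix', yielding created.
Using ledger labels, — result: [cakigrest, grojond, zecreb].
I run ledger size, and get 3.
I use filer quote on p='/zex': rix.
Calling filer mkfold on p='/ve/curavamp/vumi', — result: ok.
Calling ledger labels(), — result: [cakigrest, grojond, zecreb].
Now I run filer scribe on p='/ve/zikim', c='hefes', and get created.
I try ledger holds on k='cakigrest', → yes.
Using filer quote on p='/ve/zikim', which returns hefes.
Invoking filer quote on p='/ve/zikim', and observe hefes.
I run filer scribe on p='/vo/befli', c='drire', giving created.
Now I run ledger pull on k='grojond', giving wabo.
Now I run filer scanf on p='/', → [drohog, ve/, vo/, zex].

Answer: [drohog, ve/, vo/, zex]


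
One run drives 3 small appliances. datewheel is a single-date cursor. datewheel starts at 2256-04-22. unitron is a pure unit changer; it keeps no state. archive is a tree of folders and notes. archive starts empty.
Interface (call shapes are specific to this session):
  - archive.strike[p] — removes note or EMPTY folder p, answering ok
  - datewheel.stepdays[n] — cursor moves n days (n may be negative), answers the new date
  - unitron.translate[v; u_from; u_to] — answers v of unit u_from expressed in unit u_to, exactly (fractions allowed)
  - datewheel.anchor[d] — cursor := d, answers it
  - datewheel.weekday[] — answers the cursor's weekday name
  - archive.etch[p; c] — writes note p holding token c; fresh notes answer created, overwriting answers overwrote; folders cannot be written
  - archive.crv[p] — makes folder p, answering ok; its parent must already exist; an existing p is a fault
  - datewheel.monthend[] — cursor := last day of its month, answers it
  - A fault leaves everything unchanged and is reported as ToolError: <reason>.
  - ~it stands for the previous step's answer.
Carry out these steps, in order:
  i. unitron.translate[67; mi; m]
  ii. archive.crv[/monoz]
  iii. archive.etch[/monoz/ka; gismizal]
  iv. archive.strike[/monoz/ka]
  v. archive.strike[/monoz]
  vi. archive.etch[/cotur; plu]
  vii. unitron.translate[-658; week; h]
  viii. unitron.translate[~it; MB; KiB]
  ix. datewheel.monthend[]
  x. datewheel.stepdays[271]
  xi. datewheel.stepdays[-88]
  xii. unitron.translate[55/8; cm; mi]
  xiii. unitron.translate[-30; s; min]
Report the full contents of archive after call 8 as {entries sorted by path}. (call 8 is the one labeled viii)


Answer: {cotur=plu}

Derivation:
I try translate(v→67, u_from→mi, u_to→m), — result: 13478256/125.
I call crv(p→/monoz), and get ok.
I run etch(p→/monoz/ka, c→gismizal), and observe created.
I run strike(p→/monoz/ka), yielding ok.
I run strike(p→/monoz), and observe ok.
I run etch(p→/cotur, c→plu): created.
I try translate(v→-658, u_from→week, u_to→h), and observe -110544.
Calling translate(v→~it, u_from→MB, u_to→KiB), → -107953125.
Using monthend(): 2256-04-30.
Now I run stepdays(n→271), which returns 2257-01-26.
I run stepdays(n→-88), yielding 2256-10-30.
I run translate(v→55/8, u_from→cm, u_to→mi), — result: 25/585216.
I try translate(v→-30, u_from→s, u_to→min): -1/2.


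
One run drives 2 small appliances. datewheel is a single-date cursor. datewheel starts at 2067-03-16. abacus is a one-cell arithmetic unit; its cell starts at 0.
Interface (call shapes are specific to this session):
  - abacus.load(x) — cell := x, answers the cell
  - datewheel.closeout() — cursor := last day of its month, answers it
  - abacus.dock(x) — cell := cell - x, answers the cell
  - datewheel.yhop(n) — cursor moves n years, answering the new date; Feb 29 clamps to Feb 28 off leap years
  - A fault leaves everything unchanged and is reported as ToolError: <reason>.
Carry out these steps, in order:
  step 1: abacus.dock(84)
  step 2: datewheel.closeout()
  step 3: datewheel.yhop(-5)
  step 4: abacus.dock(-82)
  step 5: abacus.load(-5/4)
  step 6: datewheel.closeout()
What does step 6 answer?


Answer: 2062-03-31

Derivation:
Act: abacus.dock[x→84]
Obs: -84
Act: datewheel.closeout[]
Obs: 2067-03-31
Act: datewheel.yhop[n→-5]
Obs: 2062-03-31
Act: abacus.dock[x→-82]
Obs: -2
Act: abacus.load[x→-5/4]
Obs: -5/4
Act: datewheel.closeout[]
Obs: 2062-03-31


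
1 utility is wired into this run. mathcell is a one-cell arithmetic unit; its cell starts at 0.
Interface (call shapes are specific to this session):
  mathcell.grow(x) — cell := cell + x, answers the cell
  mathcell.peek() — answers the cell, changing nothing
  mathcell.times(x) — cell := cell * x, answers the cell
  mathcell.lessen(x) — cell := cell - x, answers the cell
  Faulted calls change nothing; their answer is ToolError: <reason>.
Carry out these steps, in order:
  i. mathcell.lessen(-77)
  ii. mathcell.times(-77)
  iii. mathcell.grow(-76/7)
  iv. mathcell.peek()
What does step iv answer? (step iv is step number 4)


Using mathcell.lessen passing -77, — result: 77.
I try mathcell.times passing -77, — result: -5929.
Calling mathcell.grow passing -76/7, yielding -41579/7.
I try mathcell.peek, and get -41579/7.

Answer: -41579/7


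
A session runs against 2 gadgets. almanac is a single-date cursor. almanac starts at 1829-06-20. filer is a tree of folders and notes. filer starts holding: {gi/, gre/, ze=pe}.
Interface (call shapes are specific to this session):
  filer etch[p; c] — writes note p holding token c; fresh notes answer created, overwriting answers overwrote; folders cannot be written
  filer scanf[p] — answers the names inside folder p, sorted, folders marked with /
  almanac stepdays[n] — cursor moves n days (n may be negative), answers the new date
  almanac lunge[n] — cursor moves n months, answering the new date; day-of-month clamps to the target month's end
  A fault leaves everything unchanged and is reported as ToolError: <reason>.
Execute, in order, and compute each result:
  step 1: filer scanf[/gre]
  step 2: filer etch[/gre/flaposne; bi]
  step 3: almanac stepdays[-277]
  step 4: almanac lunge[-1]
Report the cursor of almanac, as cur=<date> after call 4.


==> filer scanf(p=/gre)
<== []
==> filer etch(p=/gre/flaposne, c=bi)
<== created
==> almanac stepdays(n=-277)
<== 1828-09-16
==> almanac lunge(n=-1)
<== 1828-08-16

Answer: cur=1828-08-16


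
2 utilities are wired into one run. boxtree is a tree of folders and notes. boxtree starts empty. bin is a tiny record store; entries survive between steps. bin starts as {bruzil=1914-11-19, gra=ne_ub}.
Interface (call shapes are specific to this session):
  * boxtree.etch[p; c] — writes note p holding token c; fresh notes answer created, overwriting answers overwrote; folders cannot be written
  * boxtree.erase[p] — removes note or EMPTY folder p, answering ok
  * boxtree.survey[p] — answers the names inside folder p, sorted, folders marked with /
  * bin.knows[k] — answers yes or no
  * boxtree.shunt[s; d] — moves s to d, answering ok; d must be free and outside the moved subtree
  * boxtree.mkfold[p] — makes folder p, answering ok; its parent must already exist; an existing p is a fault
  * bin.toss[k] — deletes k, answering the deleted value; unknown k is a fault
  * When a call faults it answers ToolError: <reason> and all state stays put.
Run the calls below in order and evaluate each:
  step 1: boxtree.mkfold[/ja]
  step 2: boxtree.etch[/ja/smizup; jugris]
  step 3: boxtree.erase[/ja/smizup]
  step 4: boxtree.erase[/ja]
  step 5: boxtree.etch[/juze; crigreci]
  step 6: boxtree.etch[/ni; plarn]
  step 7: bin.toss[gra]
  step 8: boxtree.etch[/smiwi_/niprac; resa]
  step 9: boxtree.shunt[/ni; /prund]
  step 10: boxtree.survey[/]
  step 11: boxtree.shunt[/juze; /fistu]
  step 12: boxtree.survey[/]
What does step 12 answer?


Answer: [fistu, prund]

Derivation:
% boxtree.mkfold p→/ja
  ok
% boxtree.etch p→/ja/smizup c→jugris
  created
% boxtree.erase p→/ja/smizup
  ok
% boxtree.erase p→/ja
  ok
% boxtree.etch p→/juze c→crigreci
  created
% boxtree.etch p→/ni c→plarn
  created
% bin.toss k→gra
  ne_ub
% boxtree.etch p→/smiwi_/niprac c→resa
  ToolError: no parent
% boxtree.shunt s→/ni d→/prund
  ok
% boxtree.survey p→/
  [juze, prund]
% boxtree.shunt s→/juze d→/fistu
  ok
% boxtree.survey p→/
  [fistu, prund]


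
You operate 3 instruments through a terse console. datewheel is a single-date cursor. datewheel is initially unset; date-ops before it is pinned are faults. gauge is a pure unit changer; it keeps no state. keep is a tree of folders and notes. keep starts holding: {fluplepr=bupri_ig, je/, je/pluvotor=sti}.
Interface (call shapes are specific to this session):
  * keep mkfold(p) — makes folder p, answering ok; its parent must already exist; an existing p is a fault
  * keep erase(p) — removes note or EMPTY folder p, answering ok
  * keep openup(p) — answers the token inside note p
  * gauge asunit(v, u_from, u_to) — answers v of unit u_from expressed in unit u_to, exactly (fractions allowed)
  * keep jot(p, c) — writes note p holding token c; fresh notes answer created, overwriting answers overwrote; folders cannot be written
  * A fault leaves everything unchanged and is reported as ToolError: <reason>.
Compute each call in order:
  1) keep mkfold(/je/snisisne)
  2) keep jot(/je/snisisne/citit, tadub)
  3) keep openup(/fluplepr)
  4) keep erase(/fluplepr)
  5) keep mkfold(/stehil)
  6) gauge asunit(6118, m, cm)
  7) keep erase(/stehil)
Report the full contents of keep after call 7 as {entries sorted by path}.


# keep mkfold(p=/je/snisisne) -> ok
# keep jot(p=/je/snisisne/citit, c=tadub) -> created
# keep openup(p=/fluplepr) -> bupri_ig
# keep erase(p=/fluplepr) -> ok
# keep mkfold(p=/stehil) -> ok
# gauge asunit(v=6118, u_from=m, u_to=cm) -> 611800
# keep erase(p=/stehil) -> ok

Answer: {je/, je/pluvotor=sti, je/snisisne/, je/snisisne/citit=tadub}


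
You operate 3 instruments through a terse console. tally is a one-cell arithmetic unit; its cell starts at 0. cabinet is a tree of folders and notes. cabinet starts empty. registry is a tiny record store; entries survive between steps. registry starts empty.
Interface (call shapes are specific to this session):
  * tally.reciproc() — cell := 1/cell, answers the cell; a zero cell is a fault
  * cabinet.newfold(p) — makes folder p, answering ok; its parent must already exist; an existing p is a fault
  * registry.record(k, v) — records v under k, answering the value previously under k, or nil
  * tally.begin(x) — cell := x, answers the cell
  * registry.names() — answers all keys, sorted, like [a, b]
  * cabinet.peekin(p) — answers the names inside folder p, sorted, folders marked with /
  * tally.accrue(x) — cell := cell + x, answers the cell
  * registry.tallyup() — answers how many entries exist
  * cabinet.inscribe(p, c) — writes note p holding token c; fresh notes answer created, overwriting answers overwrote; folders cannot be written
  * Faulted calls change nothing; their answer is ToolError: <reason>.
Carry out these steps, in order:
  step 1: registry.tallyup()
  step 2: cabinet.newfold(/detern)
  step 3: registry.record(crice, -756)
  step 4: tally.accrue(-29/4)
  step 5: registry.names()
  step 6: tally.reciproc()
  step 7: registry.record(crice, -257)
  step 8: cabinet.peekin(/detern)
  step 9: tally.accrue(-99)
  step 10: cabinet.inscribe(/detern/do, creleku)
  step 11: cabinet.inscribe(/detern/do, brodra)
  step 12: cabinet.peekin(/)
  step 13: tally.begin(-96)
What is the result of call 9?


Answer: -2875/29

Derivation:
Using tallyup, giving 0.
Invoking newfold passing /detern, and observe ok.
Then record passing crice, -756, giving nil.
I try accrue passing -29/4, and see -29/4.
I invoke names(), which returns [crice].
I try reciproc(), and get -4/29.
I run record passing crice, -257, and see -756.
I call peekin passing /detern, — result: [].
Next I call accrue passing -99, → -2875/29.
I invoke inscribe passing /detern/do, creleku, and observe created.
I invoke inscribe passing /detern/do, brodra, and see overwrote.
Then peekin passing /, and see [detern/].
Then begin passing -96, yielding -96.


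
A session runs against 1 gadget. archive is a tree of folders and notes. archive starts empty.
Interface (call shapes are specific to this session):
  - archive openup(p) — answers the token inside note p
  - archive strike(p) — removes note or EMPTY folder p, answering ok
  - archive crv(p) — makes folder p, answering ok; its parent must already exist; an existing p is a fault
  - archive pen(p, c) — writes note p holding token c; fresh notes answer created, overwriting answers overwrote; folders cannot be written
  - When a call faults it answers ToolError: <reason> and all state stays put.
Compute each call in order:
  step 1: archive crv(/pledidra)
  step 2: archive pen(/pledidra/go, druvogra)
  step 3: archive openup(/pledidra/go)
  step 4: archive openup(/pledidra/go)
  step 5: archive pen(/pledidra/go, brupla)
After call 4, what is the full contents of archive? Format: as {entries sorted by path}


I run archive crv using p→/pledidra, → ok.
I run archive pen using p→/pledidra/go, c→druvogra, and see created.
I run archive openup using p→/pledidra/go, → druvogra.
Calling archive openup using p→/pledidra/go, giving druvogra.
Next I call archive pen using p→/pledidra/go, c→brupla, yielding overwrote.

Answer: {pledidra/, pledidra/go=druvogra}


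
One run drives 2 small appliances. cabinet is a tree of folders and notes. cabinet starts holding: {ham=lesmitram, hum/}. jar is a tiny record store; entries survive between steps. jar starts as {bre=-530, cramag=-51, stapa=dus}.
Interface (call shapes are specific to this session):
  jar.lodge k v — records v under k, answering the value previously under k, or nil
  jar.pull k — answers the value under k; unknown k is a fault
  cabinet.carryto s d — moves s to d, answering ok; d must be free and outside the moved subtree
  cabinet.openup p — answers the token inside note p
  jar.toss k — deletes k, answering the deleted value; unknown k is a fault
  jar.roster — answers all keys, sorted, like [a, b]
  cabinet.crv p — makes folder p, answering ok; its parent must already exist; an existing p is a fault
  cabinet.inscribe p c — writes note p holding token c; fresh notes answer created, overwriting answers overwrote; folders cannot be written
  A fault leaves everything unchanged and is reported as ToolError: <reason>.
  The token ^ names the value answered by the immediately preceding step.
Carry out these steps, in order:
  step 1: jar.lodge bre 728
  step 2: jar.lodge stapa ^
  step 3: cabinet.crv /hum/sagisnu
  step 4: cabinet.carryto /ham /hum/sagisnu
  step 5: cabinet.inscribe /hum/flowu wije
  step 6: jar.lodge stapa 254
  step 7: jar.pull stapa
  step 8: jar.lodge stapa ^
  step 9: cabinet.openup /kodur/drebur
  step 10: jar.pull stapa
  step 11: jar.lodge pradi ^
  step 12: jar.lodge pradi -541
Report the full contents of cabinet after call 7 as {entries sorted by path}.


# jar.lodge(k='bre', v='728') == -530
# jar.lodge(k='stapa', v='^') == dus
# cabinet.crv(p='/hum/sagisnu') == ok
# cabinet.carryto(s='/ham', d='/hum/sagisnu') == ToolError: exists
# cabinet.inscribe(p='/hum/flowu', c='wije') == created
# jar.lodge(k='stapa', v='254') == -530
# jar.pull(k='stapa') == 254
# jar.lodge(k='stapa', v='^') == 254
# cabinet.openup(p='/kodur/drebur') == ToolError: not found
# jar.pull(k='stapa') == 254
# jar.lodge(k='pradi', v='^') == nil
# jar.lodge(k='pradi', v='-541') == 254

Answer: {ham=lesmitram, hum/, hum/flowu=wije, hum/sagisnu/}


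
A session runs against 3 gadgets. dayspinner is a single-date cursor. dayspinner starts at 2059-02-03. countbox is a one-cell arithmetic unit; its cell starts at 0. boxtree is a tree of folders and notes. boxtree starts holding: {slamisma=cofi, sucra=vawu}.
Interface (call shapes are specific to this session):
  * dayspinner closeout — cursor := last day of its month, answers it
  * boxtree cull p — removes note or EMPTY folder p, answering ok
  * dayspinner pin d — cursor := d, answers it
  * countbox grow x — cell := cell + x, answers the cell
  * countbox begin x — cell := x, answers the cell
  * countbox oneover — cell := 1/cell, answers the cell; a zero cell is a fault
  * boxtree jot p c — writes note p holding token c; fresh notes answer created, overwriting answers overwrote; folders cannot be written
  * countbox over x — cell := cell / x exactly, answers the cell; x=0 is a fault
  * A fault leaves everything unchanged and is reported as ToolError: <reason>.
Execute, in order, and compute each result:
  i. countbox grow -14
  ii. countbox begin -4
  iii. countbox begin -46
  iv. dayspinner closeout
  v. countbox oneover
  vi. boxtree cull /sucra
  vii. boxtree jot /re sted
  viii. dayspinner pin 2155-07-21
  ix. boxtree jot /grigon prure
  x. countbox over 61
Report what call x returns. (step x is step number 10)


# countbox grow(x→-14) => -14
# countbox begin(x→-4) => -4
# countbox begin(x→-46) => -46
# dayspinner closeout() => 2059-02-28
# countbox oneover() => -1/46
# boxtree cull(p→/sucra) => ok
# boxtree jot(p→/re, c→sted) => created
# dayspinner pin(d→2155-07-21) => 2155-07-21
# boxtree jot(p→/grigon, c→prure) => created
# countbox over(x→61) => -1/2806

Answer: -1/2806


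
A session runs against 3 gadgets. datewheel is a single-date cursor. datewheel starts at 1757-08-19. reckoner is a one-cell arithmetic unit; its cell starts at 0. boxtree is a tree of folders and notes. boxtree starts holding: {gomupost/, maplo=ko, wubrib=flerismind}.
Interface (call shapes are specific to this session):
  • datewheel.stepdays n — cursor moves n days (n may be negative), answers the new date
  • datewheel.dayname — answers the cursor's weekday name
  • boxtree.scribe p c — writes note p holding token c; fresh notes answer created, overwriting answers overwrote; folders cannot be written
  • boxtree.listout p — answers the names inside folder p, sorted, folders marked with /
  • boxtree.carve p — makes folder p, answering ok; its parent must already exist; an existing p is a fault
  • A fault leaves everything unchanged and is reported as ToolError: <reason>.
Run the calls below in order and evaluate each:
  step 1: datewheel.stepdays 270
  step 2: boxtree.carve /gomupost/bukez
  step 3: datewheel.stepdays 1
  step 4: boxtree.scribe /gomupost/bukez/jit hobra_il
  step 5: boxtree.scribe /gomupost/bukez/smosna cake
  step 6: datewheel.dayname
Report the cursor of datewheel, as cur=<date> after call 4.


-- datewheel.stepdays(n=270) => 1758-05-16
-- boxtree.carve(p=/gomupost/bukez) => ok
-- datewheel.stepdays(n=1) => 1758-05-17
-- boxtree.scribe(p=/gomupost/bukez/jit, c=hobra_il) => created
-- boxtree.scribe(p=/gomupost/bukez/smosna, c=cake) => created
-- datewheel.dayname() => Wednesday

Answer: cur=1758-05-17
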